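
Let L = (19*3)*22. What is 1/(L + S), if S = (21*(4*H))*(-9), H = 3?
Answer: -1/1014 ≈ -0.00098619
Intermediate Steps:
L = 1254 (L = 57*22 = 1254)
S = -2268 (S = (21*(4*3))*(-9) = (21*12)*(-9) = 252*(-9) = -2268)
1/(L + S) = 1/(1254 - 2268) = 1/(-1014) = -1/1014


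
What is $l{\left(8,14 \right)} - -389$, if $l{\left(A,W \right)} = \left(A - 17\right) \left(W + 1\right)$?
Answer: $254$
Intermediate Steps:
$l{\left(A,W \right)} = \left(1 + W\right) \left(-17 + A\right)$ ($l{\left(A,W \right)} = \left(-17 + A\right) \left(1 + W\right) = \left(1 + W\right) \left(-17 + A\right)$)
$l{\left(8,14 \right)} - -389 = \left(-17 + 8 - 238 + 8 \cdot 14\right) - -389 = \left(-17 + 8 - 238 + 112\right) + 389 = -135 + 389 = 254$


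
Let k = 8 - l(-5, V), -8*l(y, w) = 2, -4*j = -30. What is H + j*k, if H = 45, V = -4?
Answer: 855/8 ≈ 106.88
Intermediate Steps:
j = 15/2 (j = -¼*(-30) = 15/2 ≈ 7.5000)
l(y, w) = -¼ (l(y, w) = -⅛*2 = -¼)
k = 33/4 (k = 8 - 1*(-¼) = 8 + ¼ = 33/4 ≈ 8.2500)
H + j*k = 45 + (15/2)*(33/4) = 45 + 495/8 = 855/8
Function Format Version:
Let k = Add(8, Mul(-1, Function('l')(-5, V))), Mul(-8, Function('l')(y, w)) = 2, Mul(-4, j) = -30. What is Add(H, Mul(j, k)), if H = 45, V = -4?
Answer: Rational(855, 8) ≈ 106.88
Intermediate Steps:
j = Rational(15, 2) (j = Mul(Rational(-1, 4), -30) = Rational(15, 2) ≈ 7.5000)
Function('l')(y, w) = Rational(-1, 4) (Function('l')(y, w) = Mul(Rational(-1, 8), 2) = Rational(-1, 4))
k = Rational(33, 4) (k = Add(8, Mul(-1, Rational(-1, 4))) = Add(8, Rational(1, 4)) = Rational(33, 4) ≈ 8.2500)
Add(H, Mul(j, k)) = Add(45, Mul(Rational(15, 2), Rational(33, 4))) = Add(45, Rational(495, 8)) = Rational(855, 8)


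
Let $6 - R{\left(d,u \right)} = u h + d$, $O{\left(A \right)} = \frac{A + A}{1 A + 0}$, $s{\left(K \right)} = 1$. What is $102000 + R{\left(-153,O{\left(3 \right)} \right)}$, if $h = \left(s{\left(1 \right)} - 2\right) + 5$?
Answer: $102151$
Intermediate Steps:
$h = 4$ ($h = \left(1 - 2\right) + 5 = -1 + 5 = 4$)
$O{\left(A \right)} = 2$ ($O{\left(A \right)} = \frac{2 A}{A + 0} = \frac{2 A}{A} = 2$)
$R{\left(d,u \right)} = 6 - d - 4 u$ ($R{\left(d,u \right)} = 6 - \left(u 4 + d\right) = 6 - \left(4 u + d\right) = 6 - \left(d + 4 u\right) = 6 - d - 4 u$)
$102000 + R{\left(-153,O{\left(3 \right)} \right)} = 102000 - -151 = 102000 + \left(6 + 153 - 8\right) = 102000 + 151 = 102151$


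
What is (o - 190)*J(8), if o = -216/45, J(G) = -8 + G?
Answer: 0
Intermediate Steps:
o = -24/5 (o = -216*1/45 = -24/5 ≈ -4.8000)
(o - 190)*J(8) = (-24/5 - 190)*(-8 + 8) = -974/5*0 = 0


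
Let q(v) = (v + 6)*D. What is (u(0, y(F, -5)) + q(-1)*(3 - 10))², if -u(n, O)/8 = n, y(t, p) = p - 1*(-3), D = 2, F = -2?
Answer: 4900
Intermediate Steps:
y(t, p) = 3 + p (y(t, p) = p + 3 = 3 + p)
u(n, O) = -8*n
q(v) = 12 + 2*v (q(v) = (v + 6)*2 = (6 + v)*2 = 12 + 2*v)
(u(0, y(F, -5)) + q(-1)*(3 - 10))² = (-8*0 + (12 + 2*(-1))*(3 - 10))² = (0 + (12 - 2)*(-7))² = (0 + 10*(-7))² = (0 - 70)² = (-70)² = 4900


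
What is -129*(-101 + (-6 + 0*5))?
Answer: 13803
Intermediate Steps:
-129*(-101 + (-6 + 0*5)) = -129*(-101 + (-6 + 0)) = -129*(-101 - 6) = -129*(-107) = 13803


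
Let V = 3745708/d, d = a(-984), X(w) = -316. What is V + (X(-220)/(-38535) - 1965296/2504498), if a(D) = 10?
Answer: 18075032010784726/48255415215 ≈ 3.7457e+5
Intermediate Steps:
d = 10
V = 1872854/5 (V = 3745708/10 = 3745708*(⅒) = 1872854/5 ≈ 3.7457e+5)
V + (X(-220)/(-38535) - 1965296/2504498) = 1872854/5 + (-316/(-38535) - 1965296/2504498) = 1872854/5 + (-316*(-1/38535) - 1965296*1/2504498) = 1872854/5 + (316/38535 - 982648/1252249) = 1872854/5 - 37470629996/48255415215 = 18075032010784726/48255415215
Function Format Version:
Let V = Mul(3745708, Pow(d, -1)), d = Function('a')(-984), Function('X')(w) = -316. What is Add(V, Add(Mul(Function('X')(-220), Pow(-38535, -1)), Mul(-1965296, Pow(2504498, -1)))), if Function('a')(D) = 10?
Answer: Rational(18075032010784726, 48255415215) ≈ 3.7457e+5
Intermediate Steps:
d = 10
V = Rational(1872854, 5) (V = Mul(3745708, Pow(10, -1)) = Mul(3745708, Rational(1, 10)) = Rational(1872854, 5) ≈ 3.7457e+5)
Add(V, Add(Mul(Function('X')(-220), Pow(-38535, -1)), Mul(-1965296, Pow(2504498, -1)))) = Add(Rational(1872854, 5), Add(Mul(-316, Pow(-38535, -1)), Mul(-1965296, Pow(2504498, -1)))) = Add(Rational(1872854, 5), Add(Mul(-316, Rational(-1, 38535)), Mul(-1965296, Rational(1, 2504498)))) = Add(Rational(1872854, 5), Add(Rational(316, 38535), Rational(-982648, 1252249))) = Add(Rational(1872854, 5), Rational(-37470629996, 48255415215)) = Rational(18075032010784726, 48255415215)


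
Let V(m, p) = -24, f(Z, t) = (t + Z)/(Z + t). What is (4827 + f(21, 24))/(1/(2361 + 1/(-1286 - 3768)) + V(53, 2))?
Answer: -28805038102/143187389 ≈ -201.17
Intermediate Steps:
f(Z, t) = 1 (f(Z, t) = (Z + t)/(Z + t) = 1)
(4827 + f(21, 24))/(1/(2361 + 1/(-1286 - 3768)) + V(53, 2)) = (4827 + 1)/(1/(2361 + 1/(-1286 - 3768)) - 24) = 4828/(1/(2361 + 1/(-5054)) - 24) = 4828/(1/(2361 - 1/5054) - 24) = 4828/(1/(11932493/5054) - 24) = 4828/(5054/11932493 - 24) = 4828/(-286374778/11932493) = 4828*(-11932493/286374778) = -28805038102/143187389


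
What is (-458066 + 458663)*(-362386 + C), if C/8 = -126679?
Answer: -821363346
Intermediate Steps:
C = -1013432 (C = 8*(-126679) = -1013432)
(-458066 + 458663)*(-362386 + C) = (-458066 + 458663)*(-362386 - 1013432) = 597*(-1375818) = -821363346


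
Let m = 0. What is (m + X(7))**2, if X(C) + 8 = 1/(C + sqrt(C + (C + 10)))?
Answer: 37273/625 + 772*sqrt(6)/625 ≈ 62.662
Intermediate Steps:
X(C) = -8 + 1/(C + sqrt(10 + 2*C)) (X(C) = -8 + 1/(C + sqrt(C + (C + 10))) = -8 + 1/(C + sqrt(C + (10 + C))) = -8 + 1/(C + sqrt(10 + 2*C)))
(m + X(7))**2 = (0 + (1 - 8*7 - 8*sqrt(10 + 2*7))/(7 + sqrt(2)*sqrt(5 + 7)))**2 = (0 + (1 - 56 - 8*sqrt(10 + 14))/(7 + sqrt(2)*sqrt(12)))**2 = (0 + (1 - 56 - 16*sqrt(6))/(7 + sqrt(2)*(2*sqrt(3))))**2 = (0 + (1 - 56 - 16*sqrt(6))/(7 + 2*sqrt(6)))**2 = (0 + (-55 - 16*sqrt(6))/(7 + 2*sqrt(6)))**2 = ((-55 - 16*sqrt(6))/(7 + 2*sqrt(6)))**2 = (-55 - 16*sqrt(6))**2/(7 + 2*sqrt(6))**2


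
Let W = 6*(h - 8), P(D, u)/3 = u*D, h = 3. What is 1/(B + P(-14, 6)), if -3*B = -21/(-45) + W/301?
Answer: -13545/3414997 ≈ -0.0039663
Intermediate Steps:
P(D, u) = 3*D*u (P(D, u) = 3*(u*D) = 3*(D*u) = 3*D*u)
W = -30 (W = 6*(3 - 8) = 6*(-5) = -30)
B = -1657/13545 (B = -(-21/(-45) - 30/301)/3 = -(-21*(-1/45) - 30*1/301)/3 = -(7/15 - 30/301)/3 = -1/3*1657/4515 = -1657/13545 ≈ -0.12233)
1/(B + P(-14, 6)) = 1/(-1657/13545 + 3*(-14)*6) = 1/(-1657/13545 - 252) = 1/(-3414997/13545) = -13545/3414997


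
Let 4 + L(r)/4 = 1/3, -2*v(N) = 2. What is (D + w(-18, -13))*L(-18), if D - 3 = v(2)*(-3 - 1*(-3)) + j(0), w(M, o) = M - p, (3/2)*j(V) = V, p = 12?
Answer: 396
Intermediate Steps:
j(V) = 2*V/3
w(M, o) = -12 + M (w(M, o) = M - 1*12 = M - 12 = -12 + M)
v(N) = -1 (v(N) = -½*2 = -1)
L(r) = -44/3 (L(r) = -16 + 4/3 = -44/3)
D = 3 (D = 3 + (-(-3 - 1*(-3)) + (⅔)*0) = 3 + (-(-3 + 3) + 0) = 3 + (-1*0 + 0) = 3 + (0 + 0) = 3 + 0 = 3)
(D + w(-18, -13))*L(-18) = (3 + (-12 - 18))*(-44/3) = (3 - 30)*(-44/3) = -27*(-44/3) = 396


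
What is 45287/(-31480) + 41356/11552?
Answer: 12167679/5682140 ≈ 2.1414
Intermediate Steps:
45287/(-31480) + 41356/11552 = 45287*(-1/31480) + 41356*(1/11552) = -45287/31480 + 10339/2888 = 12167679/5682140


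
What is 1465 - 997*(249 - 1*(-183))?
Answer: -429239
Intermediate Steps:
1465 - 997*(249 - 1*(-183)) = 1465 - 997*(249 + 183) = 1465 - 997*432 = 1465 - 430704 = -429239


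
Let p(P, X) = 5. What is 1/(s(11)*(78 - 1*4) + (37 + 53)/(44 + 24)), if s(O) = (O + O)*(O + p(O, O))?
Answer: 34/885677 ≈ 3.8389e-5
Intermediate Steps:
s(O) = 2*O*(5 + O) (s(O) = (O + O)*(O + 5) = (2*O)*(5 + O) = 2*O*(5 + O))
1/(s(11)*(78 - 1*4) + (37 + 53)/(44 + 24)) = 1/((2*11*(5 + 11))*(78 - 1*4) + (37 + 53)/(44 + 24)) = 1/((2*11*16)*(78 - 4) + 90/68) = 1/(352*74 + 90*(1/68)) = 1/(26048 + 45/34) = 1/(885677/34) = 34/885677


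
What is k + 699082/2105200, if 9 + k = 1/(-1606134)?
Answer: -7327070601853/845308324200 ≈ -8.6679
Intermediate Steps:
k = -14455207/1606134 (k = -9 + 1/(-1606134) = -9 - 1/1606134 = -14455207/1606134 ≈ -9.0000)
k + 699082/2105200 = -14455207/1606134 + 699082/2105200 = -14455207/1606134 + 699082*(1/2105200) = -14455207/1606134 + 349541/1052600 = -7327070601853/845308324200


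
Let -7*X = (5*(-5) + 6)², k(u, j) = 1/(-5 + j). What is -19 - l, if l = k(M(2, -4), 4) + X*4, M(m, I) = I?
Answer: 1318/7 ≈ 188.29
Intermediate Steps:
X = -361/7 (X = -(5*(-5) + 6)²/7 = -(-25 + 6)²/7 = -⅐*(-19)² = -⅐*361 = -361/7 ≈ -51.571)
l = -1451/7 (l = 1/(-5 + 4) - 361/7*4 = 1/(-1) - 1444/7 = -1 - 1444/7 = -1451/7 ≈ -207.29)
-19 - l = -19 - 1*(-1451/7) = -19 + 1451/7 = 1318/7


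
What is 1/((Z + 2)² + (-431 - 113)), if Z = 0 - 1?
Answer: -1/543 ≈ -0.0018416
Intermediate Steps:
Z = -1
1/((Z + 2)² + (-431 - 113)) = 1/((-1 + 2)² + (-431 - 113)) = 1/(1² - 544) = 1/(1 - 544) = 1/(-543) = -1/543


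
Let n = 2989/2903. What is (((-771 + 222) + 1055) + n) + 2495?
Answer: 8714892/2903 ≈ 3002.0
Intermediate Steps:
n = 2989/2903 (n = 2989*(1/2903) = 2989/2903 ≈ 1.0296)
(((-771 + 222) + 1055) + n) + 2495 = (((-771 + 222) + 1055) + 2989/2903) + 2495 = ((-549 + 1055) + 2989/2903) + 2495 = (506 + 2989/2903) + 2495 = 1471907/2903 + 2495 = 8714892/2903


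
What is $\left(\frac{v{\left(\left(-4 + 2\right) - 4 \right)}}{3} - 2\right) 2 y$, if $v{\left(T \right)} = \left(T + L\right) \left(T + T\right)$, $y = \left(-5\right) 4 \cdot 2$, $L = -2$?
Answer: $-2400$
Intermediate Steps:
$y = -40$ ($y = \left(-20\right) 2 = -40$)
$v{\left(T \right)} = 2 T \left(-2 + T\right)$ ($v{\left(T \right)} = \left(T - 2\right) \left(T + T\right) = \left(-2 + T\right) 2 T = 2 T \left(-2 + T\right)$)
$\left(\frac{v{\left(\left(-4 + 2\right) - 4 \right)}}{3} - 2\right) 2 y = \left(\frac{2 \left(\left(-4 + 2\right) - 4\right) \left(-2 + \left(\left(-4 + 2\right) - 4\right)\right)}{3} - 2\right) 2 \left(-40\right) = \left(2 \left(-2 - 4\right) \left(-2 - 6\right) \frac{1}{3} - 2\right) 2 \left(-40\right) = \left(2 \left(-6\right) \left(-2 - 6\right) \frac{1}{3} - 2\right) 2 \left(-40\right) = \left(2 \left(-6\right) \left(-8\right) \frac{1}{3} - 2\right) 2 \left(-40\right) = \left(96 \cdot \frac{1}{3} - 2\right) 2 \left(-40\right) = \left(32 - 2\right) 2 \left(-40\right) = 30 \cdot 2 \left(-40\right) = 60 \left(-40\right) = -2400$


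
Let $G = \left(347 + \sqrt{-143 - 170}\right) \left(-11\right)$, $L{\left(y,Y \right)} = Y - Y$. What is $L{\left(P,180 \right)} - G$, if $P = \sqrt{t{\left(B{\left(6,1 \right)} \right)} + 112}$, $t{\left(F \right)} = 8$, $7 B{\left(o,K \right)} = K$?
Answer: $3817 + 11 i \sqrt{313} \approx 3817.0 + 194.61 i$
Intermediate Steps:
$B{\left(o,K \right)} = \frac{K}{7}$
$P = 2 \sqrt{30}$ ($P = \sqrt{8 + 112} = \sqrt{120} = 2 \sqrt{30} \approx 10.954$)
$L{\left(y,Y \right)} = 0$
$G = -3817 - 11 i \sqrt{313}$ ($G = \left(347 + \sqrt{-313}\right) \left(-11\right) = \left(347 + i \sqrt{313}\right) \left(-11\right) = -3817 - 11 i \sqrt{313} \approx -3817.0 - 194.61 i$)
$L{\left(P,180 \right)} - G = 0 - \left(-3817 - 11 i \sqrt{313}\right) = 0 + \left(3817 + 11 i \sqrt{313}\right) = 3817 + 11 i \sqrt{313}$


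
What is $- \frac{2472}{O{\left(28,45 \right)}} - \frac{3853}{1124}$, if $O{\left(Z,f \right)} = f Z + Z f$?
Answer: $- \frac{520337}{118020} \approx -4.4089$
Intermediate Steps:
$O{\left(Z,f \right)} = 2 Z f$ ($O{\left(Z,f \right)} = Z f + Z f = 2 Z f$)
$- \frac{2472}{O{\left(28,45 \right)}} - \frac{3853}{1124} = - \frac{2472}{2 \cdot 28 \cdot 45} - \frac{3853}{1124} = - \frac{2472}{2520} - \frac{3853}{1124} = \left(-2472\right) \frac{1}{2520} - \frac{3853}{1124} = - \frac{103}{105} - \frac{3853}{1124} = - \frac{520337}{118020}$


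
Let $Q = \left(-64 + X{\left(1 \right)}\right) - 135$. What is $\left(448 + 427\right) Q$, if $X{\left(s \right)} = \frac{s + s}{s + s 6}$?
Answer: $-173875$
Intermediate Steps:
$X{\left(s \right)} = \frac{2}{7}$ ($X{\left(s \right)} = \frac{2 s}{s + 6 s} = \frac{2 s}{7 s} = 2 s \frac{1}{7 s} = \frac{2}{7}$)
$Q = - \frac{1391}{7}$ ($Q = \left(-64 + \frac{2}{7}\right) - 135 = - \frac{446}{7} - 135 = - \frac{1391}{7} \approx -198.71$)
$\left(448 + 427\right) Q = \left(448 + 427\right) \left(- \frac{1391}{7}\right) = 875 \left(- \frac{1391}{7}\right) = -173875$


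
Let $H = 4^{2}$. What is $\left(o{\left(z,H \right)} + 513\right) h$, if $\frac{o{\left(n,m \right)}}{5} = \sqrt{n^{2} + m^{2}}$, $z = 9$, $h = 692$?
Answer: $354996 + 3460 \sqrt{337} \approx 4.1851 \cdot 10^{5}$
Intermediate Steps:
$H = 16$
$o{\left(n,m \right)} = 5 \sqrt{m^{2} + n^{2}}$ ($o{\left(n,m \right)} = 5 \sqrt{n^{2} + m^{2}} = 5 \sqrt{m^{2} + n^{2}}$)
$\left(o{\left(z,H \right)} + 513\right) h = \left(5 \sqrt{16^{2} + 9^{2}} + 513\right) 692 = \left(5 \sqrt{256 + 81} + 513\right) 692 = \left(5 \sqrt{337} + 513\right) 692 = \left(513 + 5 \sqrt{337}\right) 692 = 354996 + 3460 \sqrt{337}$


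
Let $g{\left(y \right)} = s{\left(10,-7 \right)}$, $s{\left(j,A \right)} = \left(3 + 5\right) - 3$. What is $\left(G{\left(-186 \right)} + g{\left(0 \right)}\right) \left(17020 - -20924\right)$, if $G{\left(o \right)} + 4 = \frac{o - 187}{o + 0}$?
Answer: $114036$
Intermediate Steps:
$s{\left(j,A \right)} = 5$ ($s{\left(j,A \right)} = 8 - 3 = 5$)
$g{\left(y \right)} = 5$
$G{\left(o \right)} = -4 + \frac{-187 + o}{o}$ ($G{\left(o \right)} = -4 + \frac{o - 187}{o + 0} = -4 + \frac{-187 + o}{o}$)
$\left(G{\left(-186 \right)} + g{\left(0 \right)}\right) \left(17020 - -20924\right) = \left(\left(-3 - \frac{187}{-186}\right) + 5\right) \left(17020 - -20924\right) = \left(\left(-3 - - \frac{187}{186}\right) + 5\right) \left(17020 + \left(-560 + 21484\right)\right) = \left(\left(-3 + \frac{187}{186}\right) + 5\right) \left(17020 + 20924\right) = \left(- \frac{371}{186} + 5\right) 37944 = \frac{559}{186} \cdot 37944 = 114036$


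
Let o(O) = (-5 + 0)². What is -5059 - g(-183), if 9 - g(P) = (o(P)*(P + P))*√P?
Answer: -5068 - 9150*I*√183 ≈ -5068.0 - 1.2378e+5*I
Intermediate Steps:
o(O) = 25 (o(O) = (-5)² = 25)
g(P) = 9 - 50*P^(3/2) (g(P) = 9 - 25*(P + P)*√P = 9 - 25*(2*P)*√P = 9 - 50*P*√P = 9 - 50*P^(3/2))
-5059 - g(-183) = -5059 - (9 - (-9150)*I*√183) = -5059 - (9 + 9150*I*√183) = -5059 + (-9 - 9150*I*√183) = -5068 - 9150*I*√183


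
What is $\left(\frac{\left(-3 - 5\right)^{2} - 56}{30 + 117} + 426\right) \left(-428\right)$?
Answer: $- \frac{26805640}{147} \approx -1.8235 \cdot 10^{5}$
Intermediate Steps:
$\left(\frac{\left(-3 - 5\right)^{2} - 56}{30 + 117} + 426\right) \left(-428\right) = \left(\frac{\left(-8\right)^{2} - 56}{147} + 426\right) \left(-428\right) = \left(\left(64 - 56\right) \frac{1}{147} + 426\right) \left(-428\right) = \left(8 \cdot \frac{1}{147} + 426\right) \left(-428\right) = \left(\frac{8}{147} + 426\right) \left(-428\right) = \frac{62630}{147} \left(-428\right) = - \frac{26805640}{147}$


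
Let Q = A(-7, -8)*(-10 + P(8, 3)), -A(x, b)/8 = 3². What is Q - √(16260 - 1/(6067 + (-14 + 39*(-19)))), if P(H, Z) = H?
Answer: 144 - √7168968877/664 ≈ 16.485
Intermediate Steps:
A(x, b) = -72 (A(x, b) = -8*3² = -8*9 = -72)
Q = 144 (Q = -72*(-10 + 8) = -72*(-2) = 144)
Q - √(16260 - 1/(6067 + (-14 + 39*(-19)))) = 144 - √(16260 - 1/(6067 + (-14 + 39*(-19)))) = 144 - √(16260 - 1/(6067 + (-14 - 741))) = 144 - √(16260 - 1/(6067 - 755)) = 144 - √(16260 - 1/5312) = 144 - √(86373119/5312) = 144 - √7168968877/664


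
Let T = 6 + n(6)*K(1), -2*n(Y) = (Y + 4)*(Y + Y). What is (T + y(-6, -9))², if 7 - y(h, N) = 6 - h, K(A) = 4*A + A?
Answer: 89401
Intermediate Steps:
K(A) = 5*A
n(Y) = -Y*(4 + Y) (n(Y) = -(Y + 4)*(Y + Y)/2 = -(4 + Y)*2*Y/2 = -Y*(4 + Y))
T = -294 (T = 6 + (-1*6*(4 + 6))*(5*1) = 6 - 1*6*10*5 = 6 - 60*5 = 6 - 300 = -294)
y(h, N) = 1 + h (y(h, N) = 7 - (6 - h) = 7 + (-6 + h) = 1 + h)
(T + y(-6, -9))² = (-294 + (1 - 6))² = (-294 - 5)² = (-299)² = 89401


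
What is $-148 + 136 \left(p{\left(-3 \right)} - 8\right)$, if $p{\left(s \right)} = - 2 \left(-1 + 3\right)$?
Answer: $-1780$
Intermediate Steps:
$p{\left(s \right)} = -4$ ($p{\left(s \right)} = \left(-2\right) 2 = -4$)
$-148 + 136 \left(p{\left(-3 \right)} - 8\right) = -148 + 136 \left(-4 - 8\right) = -148 + 136 \left(-12\right) = -148 - 1632 = -1780$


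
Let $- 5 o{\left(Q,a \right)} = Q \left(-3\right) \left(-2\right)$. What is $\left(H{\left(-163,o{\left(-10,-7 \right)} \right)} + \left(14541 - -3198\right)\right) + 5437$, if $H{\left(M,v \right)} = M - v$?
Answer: $23001$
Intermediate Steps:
$o{\left(Q,a \right)} = - \frac{6 Q}{5}$ ($o{\left(Q,a \right)} = - \frac{Q \left(-3\right) \left(-2\right)}{5} = - \frac{- 3 Q \left(-2\right)}{5} = - \frac{6 Q}{5}$)
$\left(H{\left(-163,o{\left(-10,-7 \right)} \right)} + \left(14541 - -3198\right)\right) + 5437 = \left(\left(-163 - \left(- \frac{6}{5}\right) \left(-10\right)\right) + \left(14541 - -3198\right)\right) + 5437 = \left(\left(-163 - 12\right) + \left(14541 + 3198\right)\right) + 5437 = \left(\left(-163 - 12\right) + 17739\right) + 5437 = \left(-175 + 17739\right) + 5437 = 17564 + 5437 = 23001$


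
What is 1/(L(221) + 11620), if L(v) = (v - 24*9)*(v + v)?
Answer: 1/13830 ≈ 7.2307e-5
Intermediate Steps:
L(v) = 2*v*(-216 + v) (L(v) = (v - 216)*(2*v) = (-216 + v)*(2*v) = 2*v*(-216 + v))
1/(L(221) + 11620) = 1/(2*221*(-216 + 221) + 11620) = 1/(2*221*5 + 11620) = 1/(2210 + 11620) = 1/13830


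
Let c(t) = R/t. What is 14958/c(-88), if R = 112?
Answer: -82269/7 ≈ -11753.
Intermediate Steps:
c(t) = 112/t
14958/c(-88) = 14958/((112/(-88))) = 14958/((112*(-1/88))) = 14958/(-14/11) = 14958*(-11/14) = -82269/7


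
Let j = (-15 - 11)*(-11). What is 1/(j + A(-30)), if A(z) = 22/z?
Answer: 15/4279 ≈ 0.0035055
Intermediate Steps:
j = 286 (j = -26*(-11) = 286)
1/(j + A(-30)) = 1/(286 + 22/(-30)) = 1/(286 + 22*(-1/30)) = 1/(286 - 11/15) = 1/(4279/15) = 15/4279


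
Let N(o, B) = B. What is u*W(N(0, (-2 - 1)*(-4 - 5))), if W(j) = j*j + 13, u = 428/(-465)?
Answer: -317576/465 ≈ -682.96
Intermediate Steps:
u = -428/465 (u = 428*(-1/465) = -428/465 ≈ -0.92043)
W(j) = 13 + j² (W(j) = j² + 13 = 13 + j²)
u*W(N(0, (-2 - 1)*(-4 - 5))) = -428*(13 + ((-2 - 1)*(-4 - 5))²)/465 = -428*(13 + (-3*(-9))²)/465 = -428*(13 + 27²)/465 = -428*(13 + 729)/465 = -428/465*742 = -317576/465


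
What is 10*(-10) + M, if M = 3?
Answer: -97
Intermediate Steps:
10*(-10) + M = 10*(-10) + 3 = -100 + 3 = -97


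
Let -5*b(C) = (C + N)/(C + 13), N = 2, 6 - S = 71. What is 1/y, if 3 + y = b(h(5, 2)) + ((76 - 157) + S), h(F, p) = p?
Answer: -75/11179 ≈ -0.0067090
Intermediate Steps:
S = -65 (S = 6 - 1*71 = 6 - 71 = -65)
b(C) = -(2 + C)/(5*(13 + C)) (b(C) = -(C + 2)/(5*(C + 13)) = -(2 + C)/(5*(13 + C)))
y = -11179/75 (y = -3 + ((-2 - 1*2)/(5*(13 + 2)) + ((76 - 157) - 65)) = -3 + ((⅕)*(-2 - 2)/15 + (-81 - 65)) = -3 + ((⅕)*(1/15)*(-4) - 146) = -3 + (-4/75 - 146) = -3 - 10954/75 = -11179/75 ≈ -149.05)
1/y = 1/(-11179/75) = -75/11179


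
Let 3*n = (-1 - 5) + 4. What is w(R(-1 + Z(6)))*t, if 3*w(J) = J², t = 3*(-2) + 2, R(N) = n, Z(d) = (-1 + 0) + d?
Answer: -16/27 ≈ -0.59259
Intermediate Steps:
n = -⅔ (n = ((-1 - 5) + 4)/3 = (-6 + 4)/3 = (⅓)*(-2) = -⅔ ≈ -0.66667)
Z(d) = -1 + d
R(N) = -⅔
t = -4 (t = -6 + 2 = -4)
w(J) = J²/3
w(R(-1 + Z(6)))*t = ((-⅔)²/3)*(-4) = ((⅓)*(4/9))*(-4) = (4/27)*(-4) = -16/27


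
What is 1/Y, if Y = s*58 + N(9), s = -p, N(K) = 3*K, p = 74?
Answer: -1/4265 ≈ -0.00023447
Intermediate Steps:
s = -74 (s = -1*74 = -74)
Y = -4265 (Y = -74*58 + 3*9 = -4292 + 27 = -4265)
1/Y = 1/(-4265) = -1/4265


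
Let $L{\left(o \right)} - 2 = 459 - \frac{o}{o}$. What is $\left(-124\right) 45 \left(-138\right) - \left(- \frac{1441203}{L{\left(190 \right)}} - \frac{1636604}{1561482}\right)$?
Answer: $\frac{12072974370641}{15614820} \approx 7.7317 \cdot 10^{5}$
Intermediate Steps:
$L{\left(o \right)} = 460$ ($L{\left(o \right)} = 2 + \left(459 - \frac{o}{o}\right) = 2 + \left(459 - 1\right) = 2 + 458 = 460$)
$\left(-124\right) 45 \left(-138\right) - \left(- \frac{1441203}{L{\left(190 \right)}} - \frac{1636604}{1561482}\right) = \left(-124\right) 45 \left(-138\right) - \left(- \frac{1441203}{460} - \frac{1636604}{1561482}\right) = \left(-5580\right) \left(-138\right) - \left(\left(-1441203\right) \frac{1}{460} - \frac{818302}{780741}\right) = 770040 - \left(- \frac{62661}{20} - \frac{818302}{780741}\right) = 770040 - - \frac{48938377841}{15614820} = 770040 + \frac{48938377841}{15614820} = \frac{12072974370641}{15614820}$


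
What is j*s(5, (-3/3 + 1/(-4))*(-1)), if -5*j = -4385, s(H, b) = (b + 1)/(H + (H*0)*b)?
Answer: 7893/20 ≈ 394.65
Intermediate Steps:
s(H, b) = (1 + b)/H (s(H, b) = (1 + b)/(H + 0*b) = (1 + b)/(H + 0) = (1 + b)/H)
j = 877 (j = -⅕*(-4385) = 877)
j*s(5, (-3/3 + 1/(-4))*(-1)) = 877*((1 + (-3/3 + 1/(-4))*(-1))/5) = 877*((1 + (-3*⅓ + 1*(-¼))*(-1))/5) = 877*((1 + (-1 - ¼)*(-1))/5) = 877*((1 - 5/4*(-1))/5) = 877*((1 + 5/4)/5) = 877*((⅕)*(9/4)) = 877*(9/20) = 7893/20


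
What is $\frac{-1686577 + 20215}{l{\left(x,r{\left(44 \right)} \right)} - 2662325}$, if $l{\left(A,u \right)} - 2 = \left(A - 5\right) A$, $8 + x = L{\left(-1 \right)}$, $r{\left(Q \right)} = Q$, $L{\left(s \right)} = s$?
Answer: $\frac{555454}{887399} \approx 0.62593$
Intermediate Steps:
$x = -9$ ($x = -8 - 1 = -9$)
$l{\left(A,u \right)} = 2 + A \left(-5 + A\right)$ ($l{\left(A,u \right)} = 2 + \left(A - 5\right) A = 2 + \left(-5 + A\right) A = 2 + A \left(-5 + A\right)$)
$\frac{-1686577 + 20215}{l{\left(x,r{\left(44 \right)} \right)} - 2662325} = \frac{-1686577 + 20215}{\left(2 + \left(-9\right)^{2} - -45\right) - 2662325} = - \frac{1666362}{\left(2 + 81 + 45\right) - 2662325} = - \frac{1666362}{128 - 2662325} = - \frac{1666362}{-2662197} = \left(-1666362\right) \left(- \frac{1}{2662197}\right) = \frac{555454}{887399}$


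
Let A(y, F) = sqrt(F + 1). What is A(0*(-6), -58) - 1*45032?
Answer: -45032 + I*sqrt(57) ≈ -45032.0 + 7.5498*I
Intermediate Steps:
A(y, F) = sqrt(1 + F)
A(0*(-6), -58) - 1*45032 = sqrt(1 - 58) - 1*45032 = sqrt(-57) - 45032 = I*sqrt(57) - 45032 = -45032 + I*sqrt(57)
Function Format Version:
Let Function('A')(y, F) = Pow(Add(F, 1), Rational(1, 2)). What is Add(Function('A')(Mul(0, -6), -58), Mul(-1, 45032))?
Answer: Add(-45032, Mul(I, Pow(57, Rational(1, 2)))) ≈ Add(-45032., Mul(7.5498, I))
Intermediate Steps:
Function('A')(y, F) = Pow(Add(1, F), Rational(1, 2))
Add(Function('A')(Mul(0, -6), -58), Mul(-1, 45032)) = Add(Pow(Add(1, -58), Rational(1, 2)), Mul(-1, 45032)) = Add(Pow(-57, Rational(1, 2)), -45032) = Add(Mul(I, Pow(57, Rational(1, 2))), -45032) = Add(-45032, Mul(I, Pow(57, Rational(1, 2))))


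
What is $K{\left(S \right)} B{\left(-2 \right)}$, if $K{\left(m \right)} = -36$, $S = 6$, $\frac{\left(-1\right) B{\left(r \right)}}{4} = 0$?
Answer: $0$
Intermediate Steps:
$B{\left(r \right)} = 0$ ($B{\left(r \right)} = \left(-4\right) 0 = 0$)
$K{\left(S \right)} B{\left(-2 \right)} = \left(-36\right) 0 = 0$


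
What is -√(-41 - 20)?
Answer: -I*√61 ≈ -7.8102*I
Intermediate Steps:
-√(-41 - 20) = -√(-61) = -I*√61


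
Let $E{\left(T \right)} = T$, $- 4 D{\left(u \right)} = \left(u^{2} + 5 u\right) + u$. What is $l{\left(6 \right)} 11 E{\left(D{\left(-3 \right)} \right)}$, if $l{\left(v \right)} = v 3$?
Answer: $\frac{891}{2} \approx 445.5$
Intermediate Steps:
$D{\left(u \right)} = - \frac{3 u}{2} - \frac{u^{2}}{4}$ ($D{\left(u \right)} = - \frac{\left(u^{2} + 5 u\right) + u}{4} = - \frac{u^{2} + 6 u}{4} = - \frac{3 u}{2} - \frac{u^{2}}{4}$)
$l{\left(v \right)} = 3 v$
$l{\left(6 \right)} 11 E{\left(D{\left(-3 \right)} \right)} = 3 \cdot 6 \cdot 11 \left(\left(- \frac{1}{4}\right) \left(-3\right) \left(6 - 3\right)\right) = 18 \cdot 11 \left(\left(- \frac{1}{4}\right) \left(-3\right) 3\right) = 18 \cdot 11 \cdot \frac{9}{4} = 18 \cdot \frac{99}{4} = \frac{891}{2}$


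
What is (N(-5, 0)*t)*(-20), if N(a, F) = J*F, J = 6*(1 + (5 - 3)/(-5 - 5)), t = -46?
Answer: 0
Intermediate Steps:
J = 24/5 (J = 6*(1 + 2/(-10)) = 6*(1 + 2*(-1/10)) = 6*(1 - 1/5) = 6*(4/5) = 24/5 ≈ 4.8000)
N(a, F) = 24*F/5
(N(-5, 0)*t)*(-20) = (((24/5)*0)*(-46))*(-20) = (0*(-46))*(-20) = 0*(-20) = 0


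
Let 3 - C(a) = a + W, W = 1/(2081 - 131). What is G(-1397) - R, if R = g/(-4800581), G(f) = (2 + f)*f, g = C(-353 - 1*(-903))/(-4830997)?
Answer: 88132440164040052953901/45223605198051150 ≈ 1.9488e+6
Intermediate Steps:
W = 1/1950 ≈ 0.00051282
C(a) = 5849/1950 - a (C(a) = 3 - (a + 1/1950) = 3 - (1/1950 + a) = 3 + (-1/1950 - a) = 5849/1950 - a)
g = 1066651/9420444150 (g = (5849/1950 - (-353 - 1*(-903)))/(-4830997) = (5849/1950 - (-353 + 903))*(-1/4830997) = (5849/1950 - 1*550)*(-1/4830997) = (5849/1950 - 550)*(-1/4830997) = -1066651/1950*(-1/4830997) = 1066651/9420444150 ≈ 0.00011323)
G(f) = f*(2 + f)
R = -1066651/45223605198051150 (R = (1066651/9420444150)/(-4800581) = (1066651/9420444150)*(-1/4800581) = -1066651/45223605198051150 ≈ -2.3586e-11)
G(-1397) - R = -1397*(2 - 1397) - 1*(-1066651/45223605198051150) = -1397*(-1395) + 1066651/45223605198051150 = 1948815 + 1066651/45223605198051150 = 88132440164040052953901/45223605198051150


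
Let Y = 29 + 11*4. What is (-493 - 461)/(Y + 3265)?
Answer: -477/1669 ≈ -0.28580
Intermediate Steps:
Y = 73 (Y = 29 + 44 = 73)
(-493 - 461)/(Y + 3265) = (-493 - 461)/(73 + 3265) = -954/3338 = -954*1/3338 = -477/1669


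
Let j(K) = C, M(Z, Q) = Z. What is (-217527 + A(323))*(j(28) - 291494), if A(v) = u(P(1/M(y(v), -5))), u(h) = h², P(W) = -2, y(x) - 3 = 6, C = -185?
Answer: 63446891117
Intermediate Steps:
y(x) = 9 (y(x) = 3 + 6 = 9)
A(v) = 4 (A(v) = (-2)² = 4)
j(K) = -185
(-217527 + A(323))*(j(28) - 291494) = (-217527 + 4)*(-185 - 291494) = -217523*(-291679) = 63446891117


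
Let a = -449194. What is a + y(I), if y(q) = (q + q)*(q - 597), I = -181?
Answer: -167558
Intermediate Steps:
y(q) = 2*q*(-597 + q) (y(q) = (2*q)*(-597 + q) = 2*q*(-597 + q))
a + y(I) = -449194 + 2*(-181)*(-597 - 181) = -449194 + 2*(-181)*(-778) = -449194 + 281636 = -167558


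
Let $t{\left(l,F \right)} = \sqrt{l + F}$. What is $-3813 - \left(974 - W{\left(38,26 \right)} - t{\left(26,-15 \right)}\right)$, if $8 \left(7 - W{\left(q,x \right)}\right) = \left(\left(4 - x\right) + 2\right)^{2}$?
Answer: $-4830 + \sqrt{11} \approx -4826.7$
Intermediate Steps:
$W{\left(q,x \right)} = 7 - \frac{\left(6 - x\right)^{2}}{8}$ ($W{\left(q,x \right)} = 7 - \frac{\left(\left(4 - x\right) + 2\right)^{2}}{8} = 7 - \frac{\left(6 - x\right)^{2}}{8}$)
$t{\left(l,F \right)} = \sqrt{F + l}$
$-3813 - \left(974 - W{\left(38,26 \right)} - t{\left(26,-15 \right)}\right) = -3813 - \left(967 - \sqrt{-15 + 26} + \frac{\left(-6 + 26\right)^{2}}{8}\right) = -3813 - \left(1017 - \sqrt{11}\right) = -4830 + \sqrt{11}$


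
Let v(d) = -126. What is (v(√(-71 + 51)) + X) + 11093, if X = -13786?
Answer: -2819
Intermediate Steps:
(v(√(-71 + 51)) + X) + 11093 = (-126 - 13786) + 11093 = -13912 + 11093 = -2819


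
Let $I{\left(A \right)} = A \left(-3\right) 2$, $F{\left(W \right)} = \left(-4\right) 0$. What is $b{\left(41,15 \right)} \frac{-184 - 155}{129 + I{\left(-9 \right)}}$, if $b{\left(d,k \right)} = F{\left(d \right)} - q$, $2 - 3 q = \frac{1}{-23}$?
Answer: $\frac{5311}{4209} \approx 1.2618$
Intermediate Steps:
$q = \frac{47}{69}$ ($q = \frac{2}{3} - \frac{1}{3 \left(-23\right)} = \frac{2}{3} - - \frac{1}{69} = \frac{2}{3} + \frac{1}{69} = \frac{47}{69} \approx 0.68116$)
$F{\left(W \right)} = 0$
$I{\left(A \right)} = - 6 A$ ($I{\left(A \right)} = - 3 A 2 = - 6 A$)
$b{\left(d,k \right)} = - \frac{47}{69}$ ($b{\left(d,k \right)} = 0 - \frac{47}{69} = - \frac{47}{69}$)
$b{\left(41,15 \right)} \frac{-184 - 155}{129 + I{\left(-9 \right)}} = - \frac{47 \frac{-184 - 155}{129 - -54}}{69} = - \frac{47 \left(- \frac{339}{129 + 54}\right)}{69} = - \frac{47 \left(- \frac{339}{183}\right)}{69} = - \frac{47 \left(\left(-339\right) \frac{1}{183}\right)}{69} = \left(- \frac{47}{69}\right) \left(- \frac{113}{61}\right) = \frac{5311}{4209}$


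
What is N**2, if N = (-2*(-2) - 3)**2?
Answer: 1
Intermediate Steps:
N = 1 (N = (4 - 3)**2 = 1**2 = 1)
N**2 = 1**2 = 1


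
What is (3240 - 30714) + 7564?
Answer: -19910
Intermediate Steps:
(3240 - 30714) + 7564 = -27474 + 7564 = -19910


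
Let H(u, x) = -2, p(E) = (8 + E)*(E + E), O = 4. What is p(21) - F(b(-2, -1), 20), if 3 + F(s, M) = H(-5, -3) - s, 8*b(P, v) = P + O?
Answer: 4893/4 ≈ 1223.3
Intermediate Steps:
p(E) = 2*E*(8 + E) (p(E) = (8 + E)*(2*E) = 2*E*(8 + E))
b(P, v) = ½ + P/8 (b(P, v) = (P + 4)/8 = (4 + P)/8 = ½ + P/8)
F(s, M) = -5 - s (F(s, M) = -3 + (-2 - s) = -5 - s)
p(21) - F(b(-2, -1), 20) = 2*21*(8 + 21) - (-5 - (½ + (⅛)*(-2))) = 2*21*29 - (-5 - (½ - ¼)) = 1218 - (-5 - 1*¼) = 1218 - (-5 - ¼) = 1218 - 1*(-21/4) = 1218 + 21/4 = 4893/4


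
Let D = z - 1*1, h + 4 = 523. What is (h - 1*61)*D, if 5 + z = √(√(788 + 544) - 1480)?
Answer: -2748 + 458*I*√(1480 - 6*√37) ≈ -2748.0 + 17401.0*I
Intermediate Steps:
h = 519 (h = -4 + 523 = 519)
z = -5 + √(-1480 + 6*√37) (z = -5 + √(√(788 + 544) - 1480) = -5 + √(√1332 - 1480) = -5 + √(6*√37 - 1480) = -5 + √(-1480 + 6*√37) ≈ -5.0 + 37.993*I)
D = -6 + I*√(1480 - 6*√37) (D = (-5 + I*√(1480 - 6*√37)) - 1*1 = (-5 + I*√(1480 - 6*√37)) - 1 = -6 + I*√(1480 - 6*√37) ≈ -6.0 + 37.993*I)
(h - 1*61)*D = (519 - 1*61)*(-6 + I*√(1480 - 6*√37)) = (519 - 61)*(-6 + I*√(1480 - 6*√37)) = 458*(-6 + I*√(1480 - 6*√37)) = -2748 + 458*I*√(1480 - 6*√37)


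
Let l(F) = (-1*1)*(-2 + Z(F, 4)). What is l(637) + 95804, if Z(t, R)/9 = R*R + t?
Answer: 89929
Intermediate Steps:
Z(t, R) = 9*t + 9*R² (Z(t, R) = 9*(R*R + t) = 9*(R² + t) = 9*(t + R²) = 9*t + 9*R²)
l(F) = -142 - 9*F (l(F) = (-1*1)*(-2 + (9*F + 9*4²)) = -(-2 + (9*F + 9*16)) = -(-2 + (9*F + 144)) = -(-2 + (144 + 9*F)) = -(142 + 9*F) = -142 - 9*F)
l(637) + 95804 = (-142 - 9*637) + 95804 = (-142 - 5733) + 95804 = -5875 + 95804 = 89929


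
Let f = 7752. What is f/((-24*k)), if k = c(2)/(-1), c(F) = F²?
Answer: 323/4 ≈ 80.750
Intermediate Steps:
k = -4 (k = 2²/(-1) = 4*(-1) = -4)
f/((-24*k)) = 7752/((-24*(-4))) = 7752/96 = 7752*(1/96) = 323/4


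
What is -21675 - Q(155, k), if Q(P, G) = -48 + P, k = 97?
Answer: -21782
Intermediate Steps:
-21675 - Q(155, k) = -21675 - (-48 + 155) = -21675 - 1*107 = -21675 - 107 = -21782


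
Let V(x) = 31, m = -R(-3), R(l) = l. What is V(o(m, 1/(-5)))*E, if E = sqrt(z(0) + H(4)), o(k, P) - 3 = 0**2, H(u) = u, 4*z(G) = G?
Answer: 62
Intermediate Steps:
z(G) = G/4
m = 3 (m = -1*(-3) = 3)
o(k, P) = 3 (o(k, P) = 3 + 0**2 = 3 + 0 = 3)
E = 2 (E = sqrt((1/4)*0 + 4) = sqrt(0 + 4) = sqrt(4) = 2)
V(o(m, 1/(-5)))*E = 31*2 = 62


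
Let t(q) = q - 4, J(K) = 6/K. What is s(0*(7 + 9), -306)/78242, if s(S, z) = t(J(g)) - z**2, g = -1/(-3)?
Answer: -46811/39121 ≈ -1.1966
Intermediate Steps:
g = 1/3 (g = -1*(-1/3) = 1/3 ≈ 0.33333)
t(q) = -4 + q
s(S, z) = 14 - z**2 (s(S, z) = (-4 + 6/(1/3)) - z**2 = (-4 + 6*3) - z**2 = (-4 + 18) - z**2 = 14 - z**2)
s(0*(7 + 9), -306)/78242 = (14 - 1*(-306)**2)/78242 = (14 - 1*93636)*(1/78242) = (14 - 93636)*(1/78242) = -93622*1/78242 = -46811/39121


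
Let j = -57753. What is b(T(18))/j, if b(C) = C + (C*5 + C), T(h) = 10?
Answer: -70/57753 ≈ -0.0012121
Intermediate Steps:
b(C) = 7*C (b(C) = C + (5*C + C) = C + 6*C = 7*C)
b(T(18))/j = (7*10)/(-57753) = 70*(-1/57753) = -70/57753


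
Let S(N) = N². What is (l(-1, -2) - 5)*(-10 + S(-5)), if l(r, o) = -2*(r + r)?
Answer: -15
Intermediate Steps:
l(r, o) = -4*r
(l(-1, -2) - 5)*(-10 + S(-5)) = (-4*(-1) - 5)*(-10 + (-5)²) = (4 - 5)*(-10 + 25) = -1*15 = -15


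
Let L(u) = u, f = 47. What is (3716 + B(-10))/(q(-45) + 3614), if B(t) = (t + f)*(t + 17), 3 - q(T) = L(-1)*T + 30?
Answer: 3975/3542 ≈ 1.1222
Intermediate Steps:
q(T) = -27 + T (q(T) = 3 - (-T + 30) = 3 - (30 - T) = 3 + (-30 + T) = -27 + T)
B(t) = (17 + t)*(47 + t) (B(t) = (t + 47)*(t + 17) = (47 + t)*(17 + t) = (17 + t)*(47 + t))
(3716 + B(-10))/(q(-45) + 3614) = (3716 + (799 + (-10)² + 64*(-10)))/((-27 - 45) + 3614) = (3716 + (799 + 100 - 640))/(-72 + 3614) = (3716 + 259)/3542 = 3975*(1/3542) = 3975/3542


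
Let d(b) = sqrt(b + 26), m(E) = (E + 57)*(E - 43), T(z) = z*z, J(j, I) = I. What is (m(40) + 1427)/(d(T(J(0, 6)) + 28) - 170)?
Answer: -19312/2881 - 1704*sqrt(10)/14405 ≈ -7.0773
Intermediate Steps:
T(z) = z**2
m(E) = (-43 + E)*(57 + E) (m(E) = (57 + E)*(-43 + E) = (-43 + E)*(57 + E))
d(b) = sqrt(26 + b)
(m(40) + 1427)/(d(T(J(0, 6)) + 28) - 170) = ((-2451 + 40**2 + 14*40) + 1427)/(sqrt(26 + (6**2 + 28)) - 170) = ((-2451 + 1600 + 560) + 1427)/(sqrt(26 + (36 + 28)) - 170) = (-291 + 1427)/(sqrt(26 + 64) - 170) = 1136/(sqrt(90) - 170) = 1136/(3*sqrt(10) - 170) = 1136/(-170 + 3*sqrt(10))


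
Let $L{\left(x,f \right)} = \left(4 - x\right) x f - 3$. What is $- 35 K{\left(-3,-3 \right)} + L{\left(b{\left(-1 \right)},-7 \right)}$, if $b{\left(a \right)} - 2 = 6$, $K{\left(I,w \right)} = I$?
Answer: $326$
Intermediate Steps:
$b{\left(a \right)} = 8$ ($b{\left(a \right)} = 2 + 6 = 8$)
$L{\left(x,f \right)} = -3 + f x \left(4 - x\right)$ ($L{\left(x,f \right)} = x \left(4 - x\right) f - 3 = f x \left(4 - x\right) - 3 = -3 + f x \left(4 - x\right)$)
$- 35 K{\left(-3,-3 \right)} + L{\left(b{\left(-1 \right)},-7 \right)} = \left(-35\right) \left(-3\right) - \left(3 - 448 + 224\right) = 105 - \left(227 - 448\right) = 105 - -221 = 105 + 221 = 326$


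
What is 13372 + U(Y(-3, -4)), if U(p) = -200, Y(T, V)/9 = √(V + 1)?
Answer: 13172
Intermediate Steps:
Y(T, V) = 9*√(1 + V) (Y(T, V) = 9*√(V + 1) = 9*√(1 + V))
13372 + U(Y(-3, -4)) = 13372 - 200 = 13172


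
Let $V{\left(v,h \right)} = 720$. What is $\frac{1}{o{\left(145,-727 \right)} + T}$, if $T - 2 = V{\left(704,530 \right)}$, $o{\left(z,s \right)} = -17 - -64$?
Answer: $\frac{1}{769} \approx 0.0013004$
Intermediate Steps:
$o{\left(z,s \right)} = 47$ ($o{\left(z,s \right)} = -17 + 64 = 47$)
$T = 722$ ($T = 2 + 720 = 722$)
$\frac{1}{o{\left(145,-727 \right)} + T} = \frac{1}{47 + 722} = \frac{1}{769}$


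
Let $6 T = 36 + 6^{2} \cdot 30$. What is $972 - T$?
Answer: $786$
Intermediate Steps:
$T = 186$ ($T = \frac{36 + 6^{2} \cdot 30}{6} = \frac{36 + 36 \cdot 30}{6} = \frac{36 + 1080}{6} = \frac{1}{6} \cdot 1116 = 186$)
$972 - T = 972 - 186 = 786$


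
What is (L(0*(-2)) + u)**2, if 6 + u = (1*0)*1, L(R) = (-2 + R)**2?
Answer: 4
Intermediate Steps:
u = -6 (u = -6 + (1*0)*1 = -6 + 0*1 = -6 + 0 = -6)
(L(0*(-2)) + u)**2 = ((-2 + 0*(-2))**2 - 6)**2 = ((-2 + 0)**2 - 6)**2 = ((-2)**2 - 6)**2 = (4 - 6)**2 = (-2)**2 = 4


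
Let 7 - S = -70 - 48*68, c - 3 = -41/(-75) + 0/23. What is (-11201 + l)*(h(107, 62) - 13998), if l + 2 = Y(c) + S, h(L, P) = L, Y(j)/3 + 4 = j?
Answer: 2730748344/25 ≈ 1.0923e+8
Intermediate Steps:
c = 266/75 (c = 3 + (-41/(-75) + 0/23) = 3 + (-41*(-1/75) + 0*(1/23)) = 3 + (41/75 + 0) = 3 + 41/75 = 266/75 ≈ 3.5467)
Y(j) = -12 + 3*j
S = 3341 (S = 7 - (-70 - 48*68) = 7 - (-70 - 3264) = 7 - 1*(-3334) = 7 + 3334 = 3341)
l = 83441/25 (l = -2 + ((-12 + 3*(266/75)) + 3341) = -2 + ((-12 + 266/25) + 3341) = -2 + (-34/25 + 3341) = -2 + 83491/25 = 83441/25 ≈ 3337.6)
(-11201 + l)*(h(107, 62) - 13998) = (-11201 + 83441/25)*(107 - 13998) = -196584/25*(-13891) = 2730748344/25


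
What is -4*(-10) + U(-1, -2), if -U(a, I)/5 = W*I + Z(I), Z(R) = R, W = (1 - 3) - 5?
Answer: -20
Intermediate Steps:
W = -7 (W = -2 - 5 = -7)
U(a, I) = 30*I (U(a, I) = -5*(-7*I + I) = -(-30)*I = 30*I)
-4*(-10) + U(-1, -2) = -4*(-10) + 30*(-2) = 40 - 60 = -20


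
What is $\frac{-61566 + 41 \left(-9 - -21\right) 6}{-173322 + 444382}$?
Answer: $- \frac{29307}{135530} \approx -0.21624$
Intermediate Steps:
$\frac{-61566 + 41 \left(-9 - -21\right) 6}{-173322 + 444382} = \frac{-61566 + 41 \left(-9 + 21\right) 6}{271060} = \left(-61566 + 41 \cdot 12 \cdot 6\right) \frac{1}{271060} = \left(-61566 + 492 \cdot 6\right) \frac{1}{271060} = \left(-61566 + 2952\right) \frac{1}{271060} = \left(-58614\right) \frac{1}{271060} = - \frac{29307}{135530}$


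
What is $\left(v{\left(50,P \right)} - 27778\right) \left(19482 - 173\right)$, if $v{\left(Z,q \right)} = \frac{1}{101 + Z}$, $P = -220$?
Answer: $- \frac{80991156393}{151} \approx -5.3637 \cdot 10^{8}$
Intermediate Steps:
$\left(v{\left(50,P \right)} - 27778\right) \left(19482 - 173\right) = \left(\frac{1}{101 + 50} - 27778\right) \left(19482 - 173\right) = \left(\frac{1}{151} - 27778\right) 19309 = \left(- \frac{4194477}{151}\right) 19309 = - \frac{80991156393}{151}$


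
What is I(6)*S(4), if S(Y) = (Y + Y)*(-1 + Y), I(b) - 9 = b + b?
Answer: 504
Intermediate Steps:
I(b) = 9 + 2*b (I(b) = 9 + (b + b) = 9 + 2*b)
S(Y) = 2*Y*(-1 + Y) (S(Y) = (2*Y)*(-1 + Y) = 2*Y*(-1 + Y))
I(6)*S(4) = (9 + 2*6)*(2*4*(-1 + 4)) = (9 + 12)*(2*4*3) = 21*24 = 504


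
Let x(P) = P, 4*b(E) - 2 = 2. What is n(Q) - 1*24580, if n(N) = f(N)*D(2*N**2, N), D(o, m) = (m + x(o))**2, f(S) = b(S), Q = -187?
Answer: 4865177421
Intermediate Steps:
b(E) = 1 (b(E) = 1/2 + (1/4)*2 = 1/2 + 1/2 = 1)
f(S) = 1
D(o, m) = (m + o)**2
n(N) = (N + 2*N**2)**2 (n(N) = 1*(N + 2*N**2)**2 = (N + 2*N**2)**2)
n(Q) - 1*24580 = (-187)**2*(1 + 2*(-187))**2 - 1*24580 = 34969*(1 - 374)**2 - 24580 = 34969*(-373)**2 - 24580 = 34969*139129 - 24580 = 4865202001 - 24580 = 4865177421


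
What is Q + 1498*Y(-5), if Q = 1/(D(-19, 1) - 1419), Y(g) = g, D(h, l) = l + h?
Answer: -10763131/1437 ≈ -7490.0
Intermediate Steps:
D(h, l) = h + l
Q = -1/1437 (Q = 1/((-19 + 1) - 1419) = 1/(-18 - 1419) = 1/(-1437) = -1/1437 ≈ -0.00069589)
Q + 1498*Y(-5) = -1/1437 + 1498*(-5) = -1/1437 - 7490 = -10763131/1437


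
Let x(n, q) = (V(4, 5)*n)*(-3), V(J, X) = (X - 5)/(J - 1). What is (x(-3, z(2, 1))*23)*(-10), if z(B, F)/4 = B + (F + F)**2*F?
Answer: 0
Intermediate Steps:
z(B, F) = 4*B + 16*F**3 (z(B, F) = 4*(B + (F + F)**2*F) = 4*(B + (2*F)**2*F) = 4*(B + (4*F**2)*F) = 4*(B + 4*F**3) = 4*B + 16*F**3)
V(J, X) = (-5 + X)/(-1 + J)
x(n, q) = 0 (x(n, q) = (((-5 + 5)/(-1 + 4))*n)*(-3) = ((0/3)*n)*(-3) = (((1/3)*0)*n)*(-3) = (0*n)*(-3) = 0*(-3) = 0)
(x(-3, z(2, 1))*23)*(-10) = (0*23)*(-10) = 0*(-10) = 0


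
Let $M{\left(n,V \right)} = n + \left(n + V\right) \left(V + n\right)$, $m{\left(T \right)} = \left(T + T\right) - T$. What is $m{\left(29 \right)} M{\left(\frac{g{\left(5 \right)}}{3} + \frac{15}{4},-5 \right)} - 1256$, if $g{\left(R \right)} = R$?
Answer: $- \frac{157519}{144} \approx -1093.9$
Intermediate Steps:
$m{\left(T \right)} = T$ ($m{\left(T \right)} = 2 T - T = T$)
$M{\left(n,V \right)} = n + \left(V + n\right)^{2}$ ($M{\left(n,V \right)} = n + \left(V + n\right) \left(V + n\right) = n + \left(V + n\right)^{2}$)
$m{\left(29 \right)} M{\left(\frac{g{\left(5 \right)}}{3} + \frac{15}{4},-5 \right)} - 1256 = 29 \left(\left(\frac{5}{3} + \frac{15}{4}\right) + \left(-5 + \left(\frac{5}{3} + \frac{15}{4}\right)\right)^{2}\right) - 1256 = 29 \left(\frac{65}{12} + \left(-5 + \frac{65}{12}\right)^{2}\right) - 1256 = 29 \left(\frac{65}{12} + \left(\frac{5}{12}\right)^{2}\right) - 1256 = 29 \left(\frac{65}{12} + \frac{25}{144}\right) - 1256 = 29 \cdot \frac{805}{144} - 1256 = \frac{23345}{144} - 1256 = - \frac{157519}{144}$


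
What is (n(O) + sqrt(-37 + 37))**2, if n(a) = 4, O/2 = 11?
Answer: 16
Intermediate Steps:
O = 22 (O = 2*11 = 22)
(n(O) + sqrt(-37 + 37))**2 = (4 + sqrt(-37 + 37))**2 = (4 + sqrt(0))**2 = (4 + 0)**2 = 4**2 = 16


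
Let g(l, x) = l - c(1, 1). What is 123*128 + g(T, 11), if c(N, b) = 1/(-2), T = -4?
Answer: 31481/2 ≈ 15741.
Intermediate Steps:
c(N, b) = -½
g(l, x) = ½ + l (g(l, x) = l - 1*(-½) = l + ½ = ½ + l)
123*128 + g(T, 11) = 123*128 + (½ - 4) = 15744 - 7/2 = 31481/2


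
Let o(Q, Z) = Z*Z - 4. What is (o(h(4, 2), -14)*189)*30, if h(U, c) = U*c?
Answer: 1088640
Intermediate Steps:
o(Q, Z) = -4 + Z**2 (o(Q, Z) = Z**2 - 4 = -4 + Z**2)
(o(h(4, 2), -14)*189)*30 = ((-4 + (-14)**2)*189)*30 = ((-4 + 196)*189)*30 = (192*189)*30 = 36288*30 = 1088640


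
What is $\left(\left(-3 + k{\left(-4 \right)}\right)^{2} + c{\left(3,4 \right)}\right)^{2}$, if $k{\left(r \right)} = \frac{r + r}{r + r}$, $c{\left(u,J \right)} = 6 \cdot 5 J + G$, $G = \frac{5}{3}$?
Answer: $\frac{142129}{9} \approx 15792.0$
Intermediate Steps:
$G = \frac{5}{3}$ ($G = 5 \cdot \frac{1}{3} = \frac{5}{3} \approx 1.6667$)
$c{\left(u,J \right)} = \frac{5}{3} + 30 J$ ($c{\left(u,J \right)} = 6 \cdot 5 J + \frac{5}{3} = 30 J + \frac{5}{3} = \frac{5}{3} + 30 J$)
$k{\left(r \right)} = 1$ ($k{\left(r \right)} = \frac{2 r}{2 r} = 2 r \frac{1}{2 r} = 1$)
$\left(\left(-3 + k{\left(-4 \right)}\right)^{2} + c{\left(3,4 \right)}\right)^{2} = \left(\left(-3 + 1\right)^{2} + \left(\frac{5}{3} + 30 \cdot 4\right)\right)^{2} = \left(\left(-2\right)^{2} + \left(\frac{5}{3} + 120\right)\right)^{2} = \left(4 + \frac{365}{3}\right)^{2} = \left(\frac{377}{3}\right)^{2} = \frac{142129}{9}$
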